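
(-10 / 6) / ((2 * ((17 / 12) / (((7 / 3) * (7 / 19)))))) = -490 / 969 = -0.51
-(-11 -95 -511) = 617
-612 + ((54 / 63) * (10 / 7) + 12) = -598.78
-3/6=-1/2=-0.50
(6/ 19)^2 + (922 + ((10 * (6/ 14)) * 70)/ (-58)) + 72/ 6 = 9724940/ 10469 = 928.93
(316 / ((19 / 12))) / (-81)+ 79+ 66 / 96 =77.22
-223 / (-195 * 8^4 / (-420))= -1561 / 13312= -0.12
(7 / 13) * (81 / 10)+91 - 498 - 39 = -441.64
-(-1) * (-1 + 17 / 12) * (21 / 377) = 35 / 1508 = 0.02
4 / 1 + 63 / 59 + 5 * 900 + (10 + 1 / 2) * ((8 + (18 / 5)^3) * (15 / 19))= 138951797 / 28025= 4958.14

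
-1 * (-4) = 4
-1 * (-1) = 1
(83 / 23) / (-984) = -83 / 22632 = -0.00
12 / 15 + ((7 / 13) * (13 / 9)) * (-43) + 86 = 2401 / 45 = 53.36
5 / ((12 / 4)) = 5 / 3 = 1.67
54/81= 2/3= 0.67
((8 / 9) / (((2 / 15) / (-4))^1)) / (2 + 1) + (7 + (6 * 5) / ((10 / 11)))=280 / 9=31.11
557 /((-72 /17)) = -131.51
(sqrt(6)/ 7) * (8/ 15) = 8 * sqrt(6)/ 105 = 0.19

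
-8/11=-0.73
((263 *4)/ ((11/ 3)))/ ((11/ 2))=6312/ 121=52.17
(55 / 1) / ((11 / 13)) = 65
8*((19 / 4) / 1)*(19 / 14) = 361 / 7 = 51.57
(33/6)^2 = 121/4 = 30.25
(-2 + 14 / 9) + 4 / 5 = 16 / 45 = 0.36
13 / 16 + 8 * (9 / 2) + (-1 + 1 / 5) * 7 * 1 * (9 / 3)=1601 / 80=20.01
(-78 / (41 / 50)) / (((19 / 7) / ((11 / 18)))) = -50050 / 2337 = -21.42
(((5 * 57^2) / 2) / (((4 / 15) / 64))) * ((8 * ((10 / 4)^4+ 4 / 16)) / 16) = 153271575 / 4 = 38317893.75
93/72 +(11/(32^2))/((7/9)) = 28073/21504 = 1.31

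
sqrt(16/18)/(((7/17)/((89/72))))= 1513 * sqrt(2)/756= 2.83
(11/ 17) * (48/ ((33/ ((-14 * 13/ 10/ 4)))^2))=0.59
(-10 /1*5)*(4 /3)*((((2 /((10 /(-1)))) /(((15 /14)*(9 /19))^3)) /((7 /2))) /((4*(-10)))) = -5377456 /7381125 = -0.73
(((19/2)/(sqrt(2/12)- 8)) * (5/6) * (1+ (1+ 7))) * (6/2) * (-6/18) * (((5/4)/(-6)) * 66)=-47025/383- 15675 * sqrt(6)/6128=-129.05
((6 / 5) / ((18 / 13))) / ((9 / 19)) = 247 / 135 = 1.83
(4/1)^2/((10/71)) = 568/5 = 113.60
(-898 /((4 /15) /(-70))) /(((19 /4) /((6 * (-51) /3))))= -96175800 /19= -5061884.21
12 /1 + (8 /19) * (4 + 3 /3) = 268 /19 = 14.11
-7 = -7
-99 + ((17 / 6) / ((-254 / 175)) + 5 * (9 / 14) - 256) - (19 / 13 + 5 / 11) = -542558557 / 1525524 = -355.65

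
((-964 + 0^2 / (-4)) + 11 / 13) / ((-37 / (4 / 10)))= 25042 / 2405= 10.41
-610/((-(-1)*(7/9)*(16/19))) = -931.34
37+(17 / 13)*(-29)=-12 / 13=-0.92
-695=-695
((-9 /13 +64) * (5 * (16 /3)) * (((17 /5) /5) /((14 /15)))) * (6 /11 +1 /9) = 807.56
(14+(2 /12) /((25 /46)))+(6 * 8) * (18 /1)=65873 /75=878.31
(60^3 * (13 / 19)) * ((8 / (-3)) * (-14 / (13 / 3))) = 24192000 / 19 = 1273263.16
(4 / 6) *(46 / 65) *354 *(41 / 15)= 445096 / 975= 456.51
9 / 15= 3 / 5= 0.60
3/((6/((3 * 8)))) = 12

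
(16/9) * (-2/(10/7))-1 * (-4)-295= -13207/45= -293.49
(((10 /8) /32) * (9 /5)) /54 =1 /768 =0.00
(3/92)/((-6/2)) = -1/92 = -0.01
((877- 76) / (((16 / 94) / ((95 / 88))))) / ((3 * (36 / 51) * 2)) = 6755545 / 5632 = 1199.49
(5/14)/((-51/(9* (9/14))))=-135/3332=-0.04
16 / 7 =2.29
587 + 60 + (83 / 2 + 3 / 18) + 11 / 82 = 169445 / 246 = 688.80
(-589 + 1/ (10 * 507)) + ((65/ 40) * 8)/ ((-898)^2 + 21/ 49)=-16856757570929/ 28619293170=-589.00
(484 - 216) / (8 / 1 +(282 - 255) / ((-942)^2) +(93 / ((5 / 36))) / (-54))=-132118640 / 2169097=-60.91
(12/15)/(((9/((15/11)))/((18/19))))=24/209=0.11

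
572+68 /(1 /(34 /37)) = 23476 /37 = 634.49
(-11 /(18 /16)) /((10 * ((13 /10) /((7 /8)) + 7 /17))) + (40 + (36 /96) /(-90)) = 32092933 /812880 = 39.48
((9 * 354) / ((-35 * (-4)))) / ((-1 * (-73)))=1593 / 5110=0.31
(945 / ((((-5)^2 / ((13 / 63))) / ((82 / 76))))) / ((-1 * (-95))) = 1599 / 18050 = 0.09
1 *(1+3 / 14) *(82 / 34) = 41 / 14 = 2.93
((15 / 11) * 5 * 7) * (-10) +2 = -5228 / 11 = -475.27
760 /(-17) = -760 /17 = -44.71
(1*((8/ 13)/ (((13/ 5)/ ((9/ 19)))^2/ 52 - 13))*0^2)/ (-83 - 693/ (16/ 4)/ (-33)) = 0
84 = 84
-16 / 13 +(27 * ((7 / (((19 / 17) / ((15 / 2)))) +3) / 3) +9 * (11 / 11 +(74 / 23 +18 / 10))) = 28557757 / 56810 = 502.69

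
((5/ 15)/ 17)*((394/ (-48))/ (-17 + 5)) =197/ 14688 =0.01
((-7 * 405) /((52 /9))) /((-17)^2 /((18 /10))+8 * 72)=-32805 /49244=-0.67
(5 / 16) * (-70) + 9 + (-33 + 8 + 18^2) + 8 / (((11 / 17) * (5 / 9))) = 135687 / 440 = 308.38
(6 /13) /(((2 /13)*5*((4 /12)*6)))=3 /10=0.30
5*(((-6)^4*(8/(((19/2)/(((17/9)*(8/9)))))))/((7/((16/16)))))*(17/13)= 2959360/1729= 1711.60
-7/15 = -0.47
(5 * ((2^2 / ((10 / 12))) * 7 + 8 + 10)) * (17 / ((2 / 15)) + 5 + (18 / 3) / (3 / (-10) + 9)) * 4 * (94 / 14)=187346700 / 203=922890.15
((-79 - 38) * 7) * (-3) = 2457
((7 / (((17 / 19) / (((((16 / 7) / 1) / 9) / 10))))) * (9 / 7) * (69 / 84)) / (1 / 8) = 6992 / 4165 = 1.68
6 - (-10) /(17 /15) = 252 /17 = 14.82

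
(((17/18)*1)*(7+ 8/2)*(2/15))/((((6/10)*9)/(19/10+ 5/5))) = 5423/7290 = 0.74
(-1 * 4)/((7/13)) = -52/7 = -7.43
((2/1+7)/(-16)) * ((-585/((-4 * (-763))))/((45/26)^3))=28561/1373400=0.02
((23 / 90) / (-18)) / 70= -23 / 113400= -0.00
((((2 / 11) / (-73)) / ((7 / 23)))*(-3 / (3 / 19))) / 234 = 437 / 657657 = 0.00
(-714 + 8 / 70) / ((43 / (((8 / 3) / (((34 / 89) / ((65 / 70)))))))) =-57817604 / 537285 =-107.61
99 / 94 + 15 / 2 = 8.55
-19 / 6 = -3.17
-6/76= -0.08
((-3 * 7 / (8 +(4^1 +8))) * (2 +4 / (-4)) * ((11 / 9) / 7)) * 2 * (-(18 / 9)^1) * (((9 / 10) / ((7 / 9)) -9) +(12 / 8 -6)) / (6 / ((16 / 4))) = -1056 / 175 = -6.03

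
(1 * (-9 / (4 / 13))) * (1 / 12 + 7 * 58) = -190047 / 16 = -11877.94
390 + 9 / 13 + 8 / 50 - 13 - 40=109802 / 325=337.85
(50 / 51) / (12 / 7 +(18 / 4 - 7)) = -700 / 561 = -1.25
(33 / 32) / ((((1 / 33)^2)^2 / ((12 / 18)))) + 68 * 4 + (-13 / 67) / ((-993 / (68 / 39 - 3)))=2604585459635 / 3193488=815592.69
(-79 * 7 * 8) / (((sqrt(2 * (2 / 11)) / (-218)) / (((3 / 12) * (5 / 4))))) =301385 * sqrt(11) / 2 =499790.48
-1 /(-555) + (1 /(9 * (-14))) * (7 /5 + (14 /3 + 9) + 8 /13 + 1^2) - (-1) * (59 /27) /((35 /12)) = 80339 /129870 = 0.62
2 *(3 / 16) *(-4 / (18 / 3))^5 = -4 / 81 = -0.05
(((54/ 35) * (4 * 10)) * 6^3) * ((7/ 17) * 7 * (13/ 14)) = 606528/ 17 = 35678.12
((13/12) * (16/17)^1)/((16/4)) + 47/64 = 3229/3264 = 0.99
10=10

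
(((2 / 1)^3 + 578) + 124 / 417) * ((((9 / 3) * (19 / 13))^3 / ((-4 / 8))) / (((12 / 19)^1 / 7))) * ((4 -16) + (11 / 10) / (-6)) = 81518057125351 / 6107660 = 13346855.77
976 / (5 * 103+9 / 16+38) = 1.76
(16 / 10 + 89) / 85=453 / 425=1.07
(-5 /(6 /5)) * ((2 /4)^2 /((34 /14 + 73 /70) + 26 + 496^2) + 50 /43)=-43057995125 /8887162428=-4.84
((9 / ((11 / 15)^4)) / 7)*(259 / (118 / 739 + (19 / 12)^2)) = 1793974230000 / 4154691211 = 431.79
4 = 4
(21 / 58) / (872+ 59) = 3 / 7714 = 0.00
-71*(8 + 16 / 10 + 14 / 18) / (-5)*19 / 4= 629983 / 900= 699.98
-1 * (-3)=3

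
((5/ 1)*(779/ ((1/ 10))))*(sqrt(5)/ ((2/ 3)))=58425*sqrt(5)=130642.27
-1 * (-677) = 677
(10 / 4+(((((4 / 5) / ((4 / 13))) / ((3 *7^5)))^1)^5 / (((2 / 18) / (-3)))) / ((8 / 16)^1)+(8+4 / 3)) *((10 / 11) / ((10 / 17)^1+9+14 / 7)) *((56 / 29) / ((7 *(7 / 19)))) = 209691318100593457296516558232 / 301672547825521614458471645625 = 0.70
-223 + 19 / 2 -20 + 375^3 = 105468283 / 2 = 52734141.50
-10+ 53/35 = -297/35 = -8.49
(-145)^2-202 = 20823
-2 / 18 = -1 / 9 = -0.11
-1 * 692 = -692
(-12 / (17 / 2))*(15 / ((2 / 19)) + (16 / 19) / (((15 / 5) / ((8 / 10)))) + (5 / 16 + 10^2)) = -1108249 / 3230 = -343.11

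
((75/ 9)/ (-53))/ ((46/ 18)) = -75/ 1219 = -0.06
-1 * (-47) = 47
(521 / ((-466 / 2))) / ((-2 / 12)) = 3126 / 233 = 13.42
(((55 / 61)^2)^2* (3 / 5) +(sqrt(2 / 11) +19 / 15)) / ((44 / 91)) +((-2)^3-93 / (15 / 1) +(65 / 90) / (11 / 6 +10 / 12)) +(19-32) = -858607090357 / 36553020240 +91* sqrt(22) / 484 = -22.61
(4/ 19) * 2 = 0.42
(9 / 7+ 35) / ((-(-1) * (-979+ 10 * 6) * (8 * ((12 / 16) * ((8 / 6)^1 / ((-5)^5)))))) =396875 / 25732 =15.42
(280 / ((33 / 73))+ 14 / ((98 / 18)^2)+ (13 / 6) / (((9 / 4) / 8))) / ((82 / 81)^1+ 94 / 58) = 5562012486 / 23336005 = 238.34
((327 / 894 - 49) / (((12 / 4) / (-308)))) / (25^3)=743974 / 2328125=0.32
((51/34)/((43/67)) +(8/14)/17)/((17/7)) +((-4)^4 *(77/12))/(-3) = -546.58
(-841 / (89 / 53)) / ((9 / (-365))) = 16269145 / 801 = 20311.04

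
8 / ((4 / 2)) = 4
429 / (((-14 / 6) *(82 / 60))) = -134.53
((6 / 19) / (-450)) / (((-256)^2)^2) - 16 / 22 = -48962627174411 / 67323612364800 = -0.73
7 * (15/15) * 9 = 63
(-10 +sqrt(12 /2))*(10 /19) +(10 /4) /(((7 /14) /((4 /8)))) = -105 /38 +10*sqrt(6) /19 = -1.47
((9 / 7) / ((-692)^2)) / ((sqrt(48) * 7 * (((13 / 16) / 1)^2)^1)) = 12 * sqrt(3) / 247842049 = 0.00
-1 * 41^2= -1681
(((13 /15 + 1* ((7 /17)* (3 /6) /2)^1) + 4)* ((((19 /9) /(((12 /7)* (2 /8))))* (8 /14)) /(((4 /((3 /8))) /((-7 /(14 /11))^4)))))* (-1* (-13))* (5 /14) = 18331161563 /3290112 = 5571.59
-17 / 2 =-8.50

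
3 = 3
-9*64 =-576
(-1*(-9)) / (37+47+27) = 3 / 37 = 0.08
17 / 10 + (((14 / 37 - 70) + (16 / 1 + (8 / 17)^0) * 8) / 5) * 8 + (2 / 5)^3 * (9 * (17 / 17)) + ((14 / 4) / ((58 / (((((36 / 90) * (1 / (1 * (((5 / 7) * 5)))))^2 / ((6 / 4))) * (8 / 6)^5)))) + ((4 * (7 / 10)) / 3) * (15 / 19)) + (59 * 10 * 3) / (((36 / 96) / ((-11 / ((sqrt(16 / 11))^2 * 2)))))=-4119195212638933 / 232220671875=-17738.28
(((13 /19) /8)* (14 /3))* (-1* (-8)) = 182 /57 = 3.19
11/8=1.38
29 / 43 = 0.67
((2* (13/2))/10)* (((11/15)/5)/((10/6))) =0.11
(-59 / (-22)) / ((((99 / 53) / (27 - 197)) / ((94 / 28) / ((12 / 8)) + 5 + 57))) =-358557455 / 22869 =-15678.76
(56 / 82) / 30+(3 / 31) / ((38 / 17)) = 47857 / 724470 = 0.07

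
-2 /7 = -0.29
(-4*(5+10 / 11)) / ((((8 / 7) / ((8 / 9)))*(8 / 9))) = -455 / 22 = -20.68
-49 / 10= -4.90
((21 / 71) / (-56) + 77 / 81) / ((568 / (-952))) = -5175667 / 3266568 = -1.58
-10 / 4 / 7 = -5 / 14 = -0.36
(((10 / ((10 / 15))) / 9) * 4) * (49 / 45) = 196 / 27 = 7.26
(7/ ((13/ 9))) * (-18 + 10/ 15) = -84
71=71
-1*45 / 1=-45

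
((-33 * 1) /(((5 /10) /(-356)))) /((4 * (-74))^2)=2937 /10952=0.27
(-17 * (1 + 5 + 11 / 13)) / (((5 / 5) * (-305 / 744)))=1125672 / 3965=283.90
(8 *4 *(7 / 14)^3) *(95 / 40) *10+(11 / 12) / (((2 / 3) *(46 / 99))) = 36049 / 368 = 97.96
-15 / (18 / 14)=-35 / 3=-11.67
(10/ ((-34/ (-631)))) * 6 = 18930/ 17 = 1113.53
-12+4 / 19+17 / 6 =-1021 / 114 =-8.96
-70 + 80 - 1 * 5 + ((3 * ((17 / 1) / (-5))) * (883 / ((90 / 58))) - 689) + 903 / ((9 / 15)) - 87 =-380269 / 75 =-5070.25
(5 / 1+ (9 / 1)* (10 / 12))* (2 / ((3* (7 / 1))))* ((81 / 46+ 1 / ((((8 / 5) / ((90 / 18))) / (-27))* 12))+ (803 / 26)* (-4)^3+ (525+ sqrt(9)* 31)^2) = 90882153725 / 200928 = 452312.04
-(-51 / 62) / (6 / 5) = 85 / 124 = 0.69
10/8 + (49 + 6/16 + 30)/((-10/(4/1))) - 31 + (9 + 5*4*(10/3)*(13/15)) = 95/18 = 5.28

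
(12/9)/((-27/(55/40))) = -0.07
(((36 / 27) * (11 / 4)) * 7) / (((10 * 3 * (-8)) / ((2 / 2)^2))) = -77 / 720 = -0.11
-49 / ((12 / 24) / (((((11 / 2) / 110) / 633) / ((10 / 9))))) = -147 / 21100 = -0.01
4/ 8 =1/ 2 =0.50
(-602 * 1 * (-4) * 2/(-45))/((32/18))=-301/5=-60.20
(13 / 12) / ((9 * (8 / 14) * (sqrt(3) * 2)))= 91 * sqrt(3) / 2592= 0.06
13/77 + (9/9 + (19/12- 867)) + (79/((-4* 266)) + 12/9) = -30301261/35112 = -862.99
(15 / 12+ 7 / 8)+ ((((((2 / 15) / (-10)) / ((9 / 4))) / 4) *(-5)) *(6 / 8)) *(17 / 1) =799 / 360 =2.22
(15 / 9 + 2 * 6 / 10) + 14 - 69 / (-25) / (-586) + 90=4696583 / 43950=106.86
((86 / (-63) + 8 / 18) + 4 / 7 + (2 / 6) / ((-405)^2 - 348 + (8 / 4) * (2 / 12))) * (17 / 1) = -183644897 / 30935016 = -5.94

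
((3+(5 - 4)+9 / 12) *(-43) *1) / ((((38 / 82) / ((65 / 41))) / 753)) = -2104635 / 4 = -526158.75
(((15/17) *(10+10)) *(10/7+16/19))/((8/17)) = 11325/133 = 85.15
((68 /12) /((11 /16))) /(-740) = -68 /6105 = -0.01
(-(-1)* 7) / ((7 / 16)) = 16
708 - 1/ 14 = 9911/ 14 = 707.93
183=183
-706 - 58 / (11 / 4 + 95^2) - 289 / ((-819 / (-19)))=-7026120421 / 9858303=-712.71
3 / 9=1 / 3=0.33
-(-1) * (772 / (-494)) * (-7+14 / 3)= 2702 / 741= 3.65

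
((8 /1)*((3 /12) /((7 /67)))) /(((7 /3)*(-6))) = -67 /49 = -1.37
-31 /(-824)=31 /824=0.04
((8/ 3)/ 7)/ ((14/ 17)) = 68/ 147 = 0.46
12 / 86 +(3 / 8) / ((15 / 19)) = 1057 / 1720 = 0.61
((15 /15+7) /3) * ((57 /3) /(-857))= -152 /2571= -0.06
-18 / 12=-3 / 2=-1.50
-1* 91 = -91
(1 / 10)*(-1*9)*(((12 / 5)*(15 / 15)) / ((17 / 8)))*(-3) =1296 / 425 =3.05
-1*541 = -541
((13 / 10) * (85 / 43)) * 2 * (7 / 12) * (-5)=-7735 / 516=-14.99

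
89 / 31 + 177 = 5576 / 31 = 179.87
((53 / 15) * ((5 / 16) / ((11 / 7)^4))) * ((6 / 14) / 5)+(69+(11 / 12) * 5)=258614597 / 3513840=73.60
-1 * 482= -482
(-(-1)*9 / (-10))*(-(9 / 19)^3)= 6561 / 68590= 0.10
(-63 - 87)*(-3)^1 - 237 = 213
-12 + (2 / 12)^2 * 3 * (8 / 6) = -11.89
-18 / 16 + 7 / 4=5 / 8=0.62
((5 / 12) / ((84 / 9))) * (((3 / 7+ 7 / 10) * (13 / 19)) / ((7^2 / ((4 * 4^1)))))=1027 / 91238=0.01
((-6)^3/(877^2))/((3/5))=-360/769129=-0.00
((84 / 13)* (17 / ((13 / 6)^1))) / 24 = 357 / 169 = 2.11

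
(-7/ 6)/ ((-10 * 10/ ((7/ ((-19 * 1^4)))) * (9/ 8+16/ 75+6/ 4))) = -0.00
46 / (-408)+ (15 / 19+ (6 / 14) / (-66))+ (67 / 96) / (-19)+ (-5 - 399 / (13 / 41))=-1262.75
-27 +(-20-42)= -89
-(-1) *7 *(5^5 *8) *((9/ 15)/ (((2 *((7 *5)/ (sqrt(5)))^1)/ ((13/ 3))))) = 6500 *sqrt(5) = 14534.44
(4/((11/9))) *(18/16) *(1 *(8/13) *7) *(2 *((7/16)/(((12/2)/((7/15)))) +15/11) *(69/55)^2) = 69.78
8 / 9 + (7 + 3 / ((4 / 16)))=179 / 9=19.89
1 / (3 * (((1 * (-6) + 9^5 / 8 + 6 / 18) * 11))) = 8 / 1947121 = 0.00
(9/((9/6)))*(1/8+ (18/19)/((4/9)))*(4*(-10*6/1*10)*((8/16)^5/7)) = -11025/76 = -145.07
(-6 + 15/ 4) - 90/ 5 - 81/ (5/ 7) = -2673/ 20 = -133.65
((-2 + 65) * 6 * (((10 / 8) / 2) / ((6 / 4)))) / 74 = 315 / 148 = 2.13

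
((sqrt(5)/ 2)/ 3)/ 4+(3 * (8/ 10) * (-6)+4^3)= sqrt(5)/ 24+248/ 5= 49.69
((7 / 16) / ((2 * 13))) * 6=21 / 208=0.10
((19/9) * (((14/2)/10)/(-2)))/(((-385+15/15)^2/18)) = -133/1474560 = -0.00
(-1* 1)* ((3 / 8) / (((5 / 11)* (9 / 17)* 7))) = -187 / 840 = -0.22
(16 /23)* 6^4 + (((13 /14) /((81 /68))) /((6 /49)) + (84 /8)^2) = 22762465 /22356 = 1018.18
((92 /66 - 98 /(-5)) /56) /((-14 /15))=-433 /1078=-0.40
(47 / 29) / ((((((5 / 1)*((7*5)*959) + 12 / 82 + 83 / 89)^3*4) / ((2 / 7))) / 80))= 11417984585515 / 5827818055472565618450613923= 0.00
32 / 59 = 0.54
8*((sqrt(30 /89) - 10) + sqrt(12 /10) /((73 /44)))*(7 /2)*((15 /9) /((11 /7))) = -260.12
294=294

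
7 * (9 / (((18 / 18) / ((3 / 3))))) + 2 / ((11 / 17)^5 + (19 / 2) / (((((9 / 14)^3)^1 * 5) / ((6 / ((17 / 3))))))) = 279589704363 / 4419676511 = 63.26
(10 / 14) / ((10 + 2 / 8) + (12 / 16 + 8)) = 5 / 133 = 0.04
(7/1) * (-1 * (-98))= 686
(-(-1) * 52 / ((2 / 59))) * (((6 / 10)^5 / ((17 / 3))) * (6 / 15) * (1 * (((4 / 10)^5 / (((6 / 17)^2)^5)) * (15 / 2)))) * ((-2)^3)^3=-2910620840742368 / 263671875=-11038799.04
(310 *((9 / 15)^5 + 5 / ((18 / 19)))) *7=65371033 / 5625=11621.52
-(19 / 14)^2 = -361 / 196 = -1.84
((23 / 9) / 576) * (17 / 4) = 391 / 20736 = 0.02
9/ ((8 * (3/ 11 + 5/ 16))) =198/ 103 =1.92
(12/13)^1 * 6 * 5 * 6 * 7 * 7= 105840/13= 8141.54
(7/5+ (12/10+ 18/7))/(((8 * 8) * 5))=181/11200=0.02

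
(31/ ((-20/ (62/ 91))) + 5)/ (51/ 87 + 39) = 104081/ 1044680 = 0.10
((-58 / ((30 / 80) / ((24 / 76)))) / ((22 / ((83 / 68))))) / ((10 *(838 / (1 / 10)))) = -2407 / 74435350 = -0.00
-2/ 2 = -1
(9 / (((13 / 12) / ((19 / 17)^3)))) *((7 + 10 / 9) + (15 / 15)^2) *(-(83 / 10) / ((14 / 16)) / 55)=-2240752992 / 122947825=-18.23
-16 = -16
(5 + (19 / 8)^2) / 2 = 681 / 128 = 5.32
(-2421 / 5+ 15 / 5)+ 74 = -2036 / 5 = -407.20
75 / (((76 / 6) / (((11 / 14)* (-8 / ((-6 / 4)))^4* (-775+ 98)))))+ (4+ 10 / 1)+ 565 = -3049598137 / 1197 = -2547701.03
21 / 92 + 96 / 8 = 1125 / 92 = 12.23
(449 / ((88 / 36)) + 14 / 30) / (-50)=-60769 / 16500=-3.68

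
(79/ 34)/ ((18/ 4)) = 79/ 153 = 0.52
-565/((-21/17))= 9605/21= 457.38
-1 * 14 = -14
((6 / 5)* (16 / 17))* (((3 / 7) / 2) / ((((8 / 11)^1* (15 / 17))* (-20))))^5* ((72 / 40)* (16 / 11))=-33016435947 / 8605184000000000000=-0.00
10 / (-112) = -0.09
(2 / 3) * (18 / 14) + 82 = 580 / 7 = 82.86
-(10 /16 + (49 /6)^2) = -4847 /72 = -67.32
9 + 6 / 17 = 159 / 17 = 9.35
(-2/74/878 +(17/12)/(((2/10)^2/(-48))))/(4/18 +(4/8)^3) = -1988143236/406075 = -4896.00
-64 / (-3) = 64 / 3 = 21.33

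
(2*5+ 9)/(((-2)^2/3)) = 57/4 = 14.25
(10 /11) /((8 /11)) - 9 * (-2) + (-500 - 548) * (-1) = 4269 /4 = 1067.25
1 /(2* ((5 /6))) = 3 /5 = 0.60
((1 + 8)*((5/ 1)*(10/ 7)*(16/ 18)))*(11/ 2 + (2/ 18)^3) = 1604200/ 5103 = 314.36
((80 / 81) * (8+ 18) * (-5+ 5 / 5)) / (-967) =0.11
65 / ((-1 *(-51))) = 65 / 51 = 1.27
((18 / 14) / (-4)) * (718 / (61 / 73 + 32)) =-78621 / 11186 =-7.03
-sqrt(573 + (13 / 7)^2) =-sqrt(28246) / 7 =-24.01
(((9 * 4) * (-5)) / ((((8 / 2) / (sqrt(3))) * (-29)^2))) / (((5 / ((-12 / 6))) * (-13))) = -18 * sqrt(3) / 10933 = -0.00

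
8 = 8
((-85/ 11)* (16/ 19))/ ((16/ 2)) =-170/ 209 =-0.81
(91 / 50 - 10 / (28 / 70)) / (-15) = 1.55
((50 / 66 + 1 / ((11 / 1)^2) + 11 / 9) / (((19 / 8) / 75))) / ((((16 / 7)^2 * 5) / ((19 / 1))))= 45.66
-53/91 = -0.58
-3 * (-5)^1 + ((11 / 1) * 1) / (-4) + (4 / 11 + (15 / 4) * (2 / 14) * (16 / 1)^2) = 149.76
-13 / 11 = -1.18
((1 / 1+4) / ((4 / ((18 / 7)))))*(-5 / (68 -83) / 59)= 15 / 826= 0.02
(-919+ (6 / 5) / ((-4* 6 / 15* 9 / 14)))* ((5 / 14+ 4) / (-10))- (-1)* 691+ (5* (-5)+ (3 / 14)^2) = 6273817 / 5880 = 1066.98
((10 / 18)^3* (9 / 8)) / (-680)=-0.00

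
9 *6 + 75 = 129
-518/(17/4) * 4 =-8288/17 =-487.53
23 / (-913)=-23 / 913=-0.03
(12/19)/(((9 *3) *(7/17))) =68/1197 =0.06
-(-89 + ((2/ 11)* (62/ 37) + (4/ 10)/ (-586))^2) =88.91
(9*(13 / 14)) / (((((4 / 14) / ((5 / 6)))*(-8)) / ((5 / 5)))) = -195 / 64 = -3.05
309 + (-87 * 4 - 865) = -904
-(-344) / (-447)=-344 / 447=-0.77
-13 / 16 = -0.81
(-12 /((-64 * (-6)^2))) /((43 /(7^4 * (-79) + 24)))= -189655 /8256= -22.97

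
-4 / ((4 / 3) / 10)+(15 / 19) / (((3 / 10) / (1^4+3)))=-370 / 19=-19.47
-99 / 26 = -3.81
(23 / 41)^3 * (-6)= -73002 / 68921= -1.06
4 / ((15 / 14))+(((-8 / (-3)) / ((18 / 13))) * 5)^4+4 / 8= 45720097669 / 5314410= 8603.04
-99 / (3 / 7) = -231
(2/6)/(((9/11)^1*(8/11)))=121/216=0.56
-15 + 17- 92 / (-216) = 131 / 54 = 2.43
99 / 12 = 33 / 4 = 8.25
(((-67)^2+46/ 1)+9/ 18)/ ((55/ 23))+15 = 210283/ 110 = 1911.66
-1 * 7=-7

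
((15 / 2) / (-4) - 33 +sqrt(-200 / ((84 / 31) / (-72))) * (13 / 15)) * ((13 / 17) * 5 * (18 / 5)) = -32643 / 68 +4056 * sqrt(651) / 119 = 389.60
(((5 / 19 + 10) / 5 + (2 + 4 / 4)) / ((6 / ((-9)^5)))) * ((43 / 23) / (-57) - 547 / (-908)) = -53386043436 / 1884781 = -28324.80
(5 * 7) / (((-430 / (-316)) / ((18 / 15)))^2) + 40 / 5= 35.22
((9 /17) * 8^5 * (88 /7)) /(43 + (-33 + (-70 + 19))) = -25952256 /4879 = -5319.18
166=166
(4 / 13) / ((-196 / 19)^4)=130321 / 4796314432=0.00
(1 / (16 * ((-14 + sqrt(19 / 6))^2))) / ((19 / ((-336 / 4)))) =-75285 / 50868662 - 882 * sqrt(114) / 25434331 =-0.00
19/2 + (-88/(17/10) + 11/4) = -2687/68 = -39.51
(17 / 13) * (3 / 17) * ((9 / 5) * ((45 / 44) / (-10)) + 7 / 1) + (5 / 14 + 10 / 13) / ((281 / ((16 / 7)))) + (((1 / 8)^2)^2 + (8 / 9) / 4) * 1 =654900249979 / 362919997440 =1.80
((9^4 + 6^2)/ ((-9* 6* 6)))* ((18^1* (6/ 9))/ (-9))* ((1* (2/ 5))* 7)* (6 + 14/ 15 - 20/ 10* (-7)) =3222268/ 2025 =1591.24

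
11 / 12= 0.92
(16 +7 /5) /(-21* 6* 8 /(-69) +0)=667 /560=1.19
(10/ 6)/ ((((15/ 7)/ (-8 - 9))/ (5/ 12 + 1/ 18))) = -2023/ 324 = -6.24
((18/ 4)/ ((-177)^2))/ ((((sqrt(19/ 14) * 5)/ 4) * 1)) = 2 * sqrt(266)/ 330695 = 0.00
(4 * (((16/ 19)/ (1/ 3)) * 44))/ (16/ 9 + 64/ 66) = 52272/ 323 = 161.83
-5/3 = -1.67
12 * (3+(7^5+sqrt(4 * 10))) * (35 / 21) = 40 * sqrt(10)+336200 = 336326.49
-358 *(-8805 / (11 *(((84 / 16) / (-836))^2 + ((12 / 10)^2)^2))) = 667591812800000 / 4830861027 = 138193.13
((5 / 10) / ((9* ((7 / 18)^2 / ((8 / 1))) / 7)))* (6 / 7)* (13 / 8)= 1404 / 49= 28.65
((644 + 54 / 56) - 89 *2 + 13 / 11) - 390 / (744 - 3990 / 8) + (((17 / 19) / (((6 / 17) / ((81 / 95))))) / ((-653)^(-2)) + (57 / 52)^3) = 5892870366952685447 / 6390365741760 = 922149.15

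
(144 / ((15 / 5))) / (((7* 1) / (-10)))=-68.57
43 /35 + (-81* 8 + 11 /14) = -45219 /70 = -645.99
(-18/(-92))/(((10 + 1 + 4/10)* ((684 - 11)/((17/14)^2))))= 4335/115287592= 0.00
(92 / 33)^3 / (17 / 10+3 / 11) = 7786880 / 708939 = 10.98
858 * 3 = 2574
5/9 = 0.56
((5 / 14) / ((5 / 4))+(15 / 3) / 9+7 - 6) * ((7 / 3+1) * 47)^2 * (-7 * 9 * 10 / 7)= -256244000 / 63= -4067365.08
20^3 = 8000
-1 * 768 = -768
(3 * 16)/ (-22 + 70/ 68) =-1632/ 713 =-2.29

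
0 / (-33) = 0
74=74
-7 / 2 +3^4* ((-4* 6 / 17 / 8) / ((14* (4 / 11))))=-6005 / 952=-6.31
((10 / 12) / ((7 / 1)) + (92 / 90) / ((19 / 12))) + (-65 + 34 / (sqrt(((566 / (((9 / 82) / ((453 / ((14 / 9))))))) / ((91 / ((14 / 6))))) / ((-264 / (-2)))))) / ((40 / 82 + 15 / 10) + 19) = -5338643 / 2288930 + 68*sqrt(10522830318) / 73543493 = -2.24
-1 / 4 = -0.25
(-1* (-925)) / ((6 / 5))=4625 / 6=770.83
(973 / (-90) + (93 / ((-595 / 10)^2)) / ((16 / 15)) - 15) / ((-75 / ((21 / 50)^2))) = 65729231 / 1083750000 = 0.06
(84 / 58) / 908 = 21 / 13166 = 0.00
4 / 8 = 1 / 2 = 0.50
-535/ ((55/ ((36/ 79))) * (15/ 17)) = -21828/ 4345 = -5.02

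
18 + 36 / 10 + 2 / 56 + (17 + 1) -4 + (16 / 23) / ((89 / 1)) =10214723 / 286580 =35.64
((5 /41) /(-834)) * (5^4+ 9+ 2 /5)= -1586 /17097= -0.09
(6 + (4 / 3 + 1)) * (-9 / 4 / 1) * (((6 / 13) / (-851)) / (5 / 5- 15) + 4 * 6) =-139394025 / 309764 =-450.00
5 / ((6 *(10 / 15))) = 5 / 4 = 1.25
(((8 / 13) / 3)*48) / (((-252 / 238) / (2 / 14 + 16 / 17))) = -2752 / 273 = -10.08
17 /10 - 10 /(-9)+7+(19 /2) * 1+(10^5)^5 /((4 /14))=1575000000000000000000000869 /45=35000000000000000000000020.00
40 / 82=0.49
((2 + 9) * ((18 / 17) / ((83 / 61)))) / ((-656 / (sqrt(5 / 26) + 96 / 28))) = -18117 / 404957 - 6039 * sqrt(130) / 12033008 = -0.05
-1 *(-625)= 625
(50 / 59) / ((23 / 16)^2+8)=0.08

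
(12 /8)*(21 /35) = 9 /10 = 0.90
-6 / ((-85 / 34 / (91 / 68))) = 273 / 85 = 3.21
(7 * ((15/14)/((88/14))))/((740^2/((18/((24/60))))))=189/1927552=0.00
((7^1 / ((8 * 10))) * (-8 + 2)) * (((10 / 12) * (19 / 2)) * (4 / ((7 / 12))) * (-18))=513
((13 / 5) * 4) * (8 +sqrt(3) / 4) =13 * sqrt(3) / 5 +416 / 5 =87.70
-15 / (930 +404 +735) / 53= -15 / 109657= -0.00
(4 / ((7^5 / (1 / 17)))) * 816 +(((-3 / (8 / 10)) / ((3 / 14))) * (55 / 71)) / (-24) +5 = 319399091 / 57278256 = 5.58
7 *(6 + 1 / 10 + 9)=1057 / 10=105.70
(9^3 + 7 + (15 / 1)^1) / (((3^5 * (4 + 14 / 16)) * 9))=0.07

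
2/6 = 1/3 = 0.33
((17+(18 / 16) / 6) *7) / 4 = 1925 / 64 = 30.08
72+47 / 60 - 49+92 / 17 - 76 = -47741 / 1020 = -46.80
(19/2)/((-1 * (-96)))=19/192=0.10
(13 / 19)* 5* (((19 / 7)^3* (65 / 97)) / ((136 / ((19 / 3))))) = 28979275 / 13574568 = 2.13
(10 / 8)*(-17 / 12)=-85 / 48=-1.77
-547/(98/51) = -27897/98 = -284.66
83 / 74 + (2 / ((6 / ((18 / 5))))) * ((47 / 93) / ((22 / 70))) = 76995 / 25234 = 3.05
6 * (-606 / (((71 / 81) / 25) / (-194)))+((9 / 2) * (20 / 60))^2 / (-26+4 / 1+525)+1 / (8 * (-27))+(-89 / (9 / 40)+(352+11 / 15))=775963776763141 / 38570040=20118303.66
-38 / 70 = -19 / 35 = -0.54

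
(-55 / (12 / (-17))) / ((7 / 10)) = 4675 / 42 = 111.31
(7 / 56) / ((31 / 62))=1 / 4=0.25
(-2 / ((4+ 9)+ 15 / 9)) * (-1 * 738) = 1107 / 11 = 100.64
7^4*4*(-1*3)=-28812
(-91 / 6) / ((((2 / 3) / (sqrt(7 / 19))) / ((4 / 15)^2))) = -364* sqrt(133) / 4275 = -0.98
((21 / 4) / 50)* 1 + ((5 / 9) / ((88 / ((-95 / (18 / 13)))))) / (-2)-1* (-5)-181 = -125223581 / 712800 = -175.68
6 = 6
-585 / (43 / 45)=-26325 / 43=-612.21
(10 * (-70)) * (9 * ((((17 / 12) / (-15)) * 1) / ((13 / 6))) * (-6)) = -21420 / 13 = -1647.69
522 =522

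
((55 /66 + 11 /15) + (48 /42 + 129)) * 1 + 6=28919 /210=137.71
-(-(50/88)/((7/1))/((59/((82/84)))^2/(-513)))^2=-5738060930625/44159243243256064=-0.00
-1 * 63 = -63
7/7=1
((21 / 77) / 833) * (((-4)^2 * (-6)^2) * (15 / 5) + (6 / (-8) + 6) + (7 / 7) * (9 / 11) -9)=227709 / 403172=0.56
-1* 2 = -2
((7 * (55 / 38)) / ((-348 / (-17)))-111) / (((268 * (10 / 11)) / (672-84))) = -787650941 / 2953360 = -266.70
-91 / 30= -3.03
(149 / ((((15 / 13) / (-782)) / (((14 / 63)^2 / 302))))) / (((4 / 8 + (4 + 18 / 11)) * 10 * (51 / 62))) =-121535128 / 371516625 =-0.33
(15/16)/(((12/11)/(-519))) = -28545/64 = -446.02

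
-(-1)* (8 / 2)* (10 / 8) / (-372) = -5 / 372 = -0.01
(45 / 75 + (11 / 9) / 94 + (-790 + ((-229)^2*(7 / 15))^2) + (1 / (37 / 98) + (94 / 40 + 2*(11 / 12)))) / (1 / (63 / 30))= 2187125985615921 / 1739000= 1257691768.61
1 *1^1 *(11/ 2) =11/ 2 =5.50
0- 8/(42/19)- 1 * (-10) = 6.38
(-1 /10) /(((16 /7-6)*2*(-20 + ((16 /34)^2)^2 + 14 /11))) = -6431117 /8923340400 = -0.00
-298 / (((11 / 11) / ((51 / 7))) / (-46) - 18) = 699108 / 42235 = 16.55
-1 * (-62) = 62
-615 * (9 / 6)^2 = -1383.75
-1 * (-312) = 312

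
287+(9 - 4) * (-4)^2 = 367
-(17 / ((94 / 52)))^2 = -195364 / 2209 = -88.44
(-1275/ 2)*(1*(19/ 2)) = -24225/ 4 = -6056.25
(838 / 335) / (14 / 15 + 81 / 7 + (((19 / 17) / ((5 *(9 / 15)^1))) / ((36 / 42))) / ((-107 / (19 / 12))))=2304774864 / 11515460113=0.20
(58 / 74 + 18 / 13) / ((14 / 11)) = 1.70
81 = 81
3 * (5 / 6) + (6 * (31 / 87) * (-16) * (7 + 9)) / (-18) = 32.91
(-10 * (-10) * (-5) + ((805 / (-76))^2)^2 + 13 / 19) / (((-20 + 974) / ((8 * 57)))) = 134426046459 / 23265728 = 5777.86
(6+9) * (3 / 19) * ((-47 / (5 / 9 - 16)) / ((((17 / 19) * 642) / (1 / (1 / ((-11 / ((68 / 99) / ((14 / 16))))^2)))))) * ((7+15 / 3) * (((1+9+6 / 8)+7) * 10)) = 392674838457825 / 74824754176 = 5247.93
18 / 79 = 0.23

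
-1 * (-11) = 11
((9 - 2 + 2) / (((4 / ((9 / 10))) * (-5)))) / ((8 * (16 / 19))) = -0.06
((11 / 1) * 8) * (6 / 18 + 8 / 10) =1496 / 15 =99.73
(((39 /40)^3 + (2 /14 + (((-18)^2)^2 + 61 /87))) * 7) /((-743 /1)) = -4091613597271 /4137024000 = -989.02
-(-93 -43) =136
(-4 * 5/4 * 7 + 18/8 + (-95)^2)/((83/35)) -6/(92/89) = 28910723/7636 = 3786.11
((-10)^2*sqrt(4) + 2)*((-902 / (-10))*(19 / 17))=20363.98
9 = 9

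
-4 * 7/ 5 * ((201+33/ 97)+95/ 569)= -62281996/ 55193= -1128.44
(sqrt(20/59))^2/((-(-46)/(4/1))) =40/1357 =0.03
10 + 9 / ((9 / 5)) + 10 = 25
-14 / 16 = -7 / 8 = -0.88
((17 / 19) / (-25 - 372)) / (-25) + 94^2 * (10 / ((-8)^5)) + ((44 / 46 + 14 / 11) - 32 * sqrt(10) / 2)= -51.06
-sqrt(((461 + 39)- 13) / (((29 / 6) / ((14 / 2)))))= -sqrt(593166) / 29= -26.56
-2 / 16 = -1 / 8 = -0.12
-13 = -13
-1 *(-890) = 890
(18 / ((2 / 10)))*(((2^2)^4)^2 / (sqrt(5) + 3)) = 1126463.60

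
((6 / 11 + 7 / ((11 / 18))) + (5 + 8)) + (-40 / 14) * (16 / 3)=205 / 21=9.76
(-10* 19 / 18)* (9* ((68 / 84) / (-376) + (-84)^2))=-5292845105 / 7896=-670319.80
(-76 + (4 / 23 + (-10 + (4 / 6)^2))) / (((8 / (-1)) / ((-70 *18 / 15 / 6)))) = -61859 / 414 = -149.42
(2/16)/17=1/136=0.01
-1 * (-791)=791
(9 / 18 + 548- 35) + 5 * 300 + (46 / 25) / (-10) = 503329 / 250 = 2013.32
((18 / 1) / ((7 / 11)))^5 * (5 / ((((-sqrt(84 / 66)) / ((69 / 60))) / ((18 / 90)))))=-874910845908 * sqrt(154) / 588245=-18457204.17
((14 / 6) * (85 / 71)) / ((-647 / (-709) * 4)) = 421855 / 551244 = 0.77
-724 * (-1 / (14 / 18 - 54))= -13.60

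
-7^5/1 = -16807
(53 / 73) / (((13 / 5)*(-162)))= -265 / 153738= -0.00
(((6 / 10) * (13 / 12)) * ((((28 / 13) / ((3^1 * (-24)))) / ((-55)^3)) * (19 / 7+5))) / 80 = 3 / 266200000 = 0.00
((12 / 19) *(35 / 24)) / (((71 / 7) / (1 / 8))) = 245 / 21584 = 0.01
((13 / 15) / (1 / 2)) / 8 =13 / 60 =0.22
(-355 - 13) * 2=-736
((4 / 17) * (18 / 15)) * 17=24 / 5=4.80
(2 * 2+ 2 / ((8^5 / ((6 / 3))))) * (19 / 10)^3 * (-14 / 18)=-174815333 / 8192000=-21.34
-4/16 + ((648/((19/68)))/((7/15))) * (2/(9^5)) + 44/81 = 59665/129276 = 0.46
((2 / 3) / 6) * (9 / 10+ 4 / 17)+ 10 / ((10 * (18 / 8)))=0.57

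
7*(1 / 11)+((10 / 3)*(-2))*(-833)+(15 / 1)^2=190706 / 33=5778.97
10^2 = 100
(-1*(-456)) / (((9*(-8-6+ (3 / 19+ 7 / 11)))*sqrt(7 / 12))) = -7942*sqrt(21) / 7245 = -5.02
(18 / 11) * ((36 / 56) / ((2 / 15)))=1215 / 154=7.89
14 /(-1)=-14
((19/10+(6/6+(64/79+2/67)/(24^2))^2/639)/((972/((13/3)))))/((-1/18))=-251760536787721/1649860071413760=-0.15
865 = 865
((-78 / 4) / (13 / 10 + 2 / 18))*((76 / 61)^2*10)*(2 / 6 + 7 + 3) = -1047477600 / 472567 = -2216.57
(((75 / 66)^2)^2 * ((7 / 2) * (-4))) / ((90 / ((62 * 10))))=-160.82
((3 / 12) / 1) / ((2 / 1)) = 1 / 8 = 0.12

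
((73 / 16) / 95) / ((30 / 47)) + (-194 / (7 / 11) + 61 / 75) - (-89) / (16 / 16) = -68617967 / 319200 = -214.97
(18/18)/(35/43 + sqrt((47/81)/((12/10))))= 146286/32167 -16641 * sqrt(1410)/160835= 0.66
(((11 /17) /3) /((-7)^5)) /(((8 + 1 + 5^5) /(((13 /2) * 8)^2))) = -14872 /1343165019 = -0.00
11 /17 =0.65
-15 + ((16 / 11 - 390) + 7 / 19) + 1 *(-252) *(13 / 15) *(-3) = 263364 / 1045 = 252.02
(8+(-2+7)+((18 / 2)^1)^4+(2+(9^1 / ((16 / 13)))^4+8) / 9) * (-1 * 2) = -4065547057 / 294912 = -13785.63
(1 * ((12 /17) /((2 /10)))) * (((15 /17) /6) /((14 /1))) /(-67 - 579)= -75 /1306858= -0.00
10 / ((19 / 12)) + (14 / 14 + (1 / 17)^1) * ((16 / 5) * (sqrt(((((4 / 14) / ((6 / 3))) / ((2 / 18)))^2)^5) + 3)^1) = 154090248 / 5428661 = 28.38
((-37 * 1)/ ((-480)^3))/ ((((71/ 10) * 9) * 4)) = 0.00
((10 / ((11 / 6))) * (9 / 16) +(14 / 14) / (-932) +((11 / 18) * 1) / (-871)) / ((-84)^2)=123216565 / 283529229984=0.00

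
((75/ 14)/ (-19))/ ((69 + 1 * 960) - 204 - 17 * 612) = 25/ 849338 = 0.00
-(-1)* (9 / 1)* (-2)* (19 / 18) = -19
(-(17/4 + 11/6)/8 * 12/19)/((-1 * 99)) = 73/15048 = 0.00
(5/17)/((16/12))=15/68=0.22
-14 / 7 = -2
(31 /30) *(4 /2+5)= 217 /30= 7.23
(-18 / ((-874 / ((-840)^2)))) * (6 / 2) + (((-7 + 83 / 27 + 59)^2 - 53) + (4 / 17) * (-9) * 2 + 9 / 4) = 1008922039957 / 21662964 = 46573.59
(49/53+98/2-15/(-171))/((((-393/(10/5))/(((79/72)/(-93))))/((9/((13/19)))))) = 11935873/302187132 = 0.04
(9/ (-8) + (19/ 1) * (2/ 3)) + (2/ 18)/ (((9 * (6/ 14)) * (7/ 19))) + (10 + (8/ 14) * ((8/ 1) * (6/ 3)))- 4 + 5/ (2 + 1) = 386867/ 13608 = 28.43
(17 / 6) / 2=1.42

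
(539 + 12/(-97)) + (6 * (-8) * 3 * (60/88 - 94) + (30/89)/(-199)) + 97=265959537342/18897637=14073.69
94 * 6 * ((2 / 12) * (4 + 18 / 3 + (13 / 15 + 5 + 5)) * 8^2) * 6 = 753203.20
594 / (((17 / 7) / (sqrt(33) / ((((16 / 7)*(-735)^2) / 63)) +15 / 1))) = 297*sqrt(33) / 23800 +62370 / 17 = 3668.90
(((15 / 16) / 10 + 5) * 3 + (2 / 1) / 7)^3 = 42399022303 / 11239424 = 3772.35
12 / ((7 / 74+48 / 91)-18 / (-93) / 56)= 5010096 / 261161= 19.18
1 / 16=0.06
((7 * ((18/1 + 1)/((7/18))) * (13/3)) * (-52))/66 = -12844/11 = -1167.64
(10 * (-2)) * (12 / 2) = -120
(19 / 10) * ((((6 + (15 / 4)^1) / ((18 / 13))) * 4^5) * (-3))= -205504 / 5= -41100.80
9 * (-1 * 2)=-18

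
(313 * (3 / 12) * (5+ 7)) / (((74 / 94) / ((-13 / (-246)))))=191243 / 3034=63.03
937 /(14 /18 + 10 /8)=33732 /73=462.08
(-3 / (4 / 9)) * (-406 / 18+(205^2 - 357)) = -1124427 / 4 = -281106.75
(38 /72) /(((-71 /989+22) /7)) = 131537 /780732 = 0.17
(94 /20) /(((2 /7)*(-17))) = -0.97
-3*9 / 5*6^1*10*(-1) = 324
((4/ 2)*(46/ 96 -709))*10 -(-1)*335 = -166025/ 12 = -13835.42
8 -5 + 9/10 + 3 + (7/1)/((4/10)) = 122/5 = 24.40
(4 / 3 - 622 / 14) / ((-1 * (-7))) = -905 / 147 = -6.16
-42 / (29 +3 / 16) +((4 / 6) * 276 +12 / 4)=86657 / 467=185.56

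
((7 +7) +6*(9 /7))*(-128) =-19456 /7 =-2779.43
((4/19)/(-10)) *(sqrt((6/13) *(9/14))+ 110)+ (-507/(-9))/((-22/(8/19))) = -112/33- 6 *sqrt(273)/8645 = -3.41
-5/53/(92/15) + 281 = 1370081/4876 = 280.98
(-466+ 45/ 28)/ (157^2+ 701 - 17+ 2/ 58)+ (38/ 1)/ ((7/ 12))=191377015/ 2938632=65.12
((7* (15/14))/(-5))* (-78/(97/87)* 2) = 20358/97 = 209.88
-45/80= -9/16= -0.56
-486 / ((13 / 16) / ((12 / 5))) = -93312 / 65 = -1435.57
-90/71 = -1.27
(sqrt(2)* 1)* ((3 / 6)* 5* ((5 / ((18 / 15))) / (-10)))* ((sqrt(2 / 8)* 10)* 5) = -625* sqrt(2) / 24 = -36.83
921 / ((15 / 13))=3991 / 5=798.20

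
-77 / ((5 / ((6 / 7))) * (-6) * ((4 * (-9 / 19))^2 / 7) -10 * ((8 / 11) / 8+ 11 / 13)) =3974971 / 1410380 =2.82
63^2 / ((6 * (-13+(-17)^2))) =441 / 184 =2.40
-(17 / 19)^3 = -4913 / 6859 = -0.72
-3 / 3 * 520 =-520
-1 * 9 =-9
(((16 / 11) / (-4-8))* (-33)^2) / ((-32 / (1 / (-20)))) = -33 / 160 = -0.21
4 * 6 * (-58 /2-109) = -3312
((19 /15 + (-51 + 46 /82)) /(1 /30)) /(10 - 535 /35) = 423374 /1517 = 279.09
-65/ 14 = -4.64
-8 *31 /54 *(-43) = 5332 /27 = 197.48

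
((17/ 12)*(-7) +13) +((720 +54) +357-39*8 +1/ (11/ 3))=822.36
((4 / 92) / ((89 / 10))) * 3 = 30 / 2047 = 0.01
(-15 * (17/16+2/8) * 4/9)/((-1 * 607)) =35/2428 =0.01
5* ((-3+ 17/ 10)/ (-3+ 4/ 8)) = 13/ 5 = 2.60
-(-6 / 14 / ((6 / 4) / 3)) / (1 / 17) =102 / 7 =14.57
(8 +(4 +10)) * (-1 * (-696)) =15312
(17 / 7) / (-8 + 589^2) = 17 / 2428391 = 0.00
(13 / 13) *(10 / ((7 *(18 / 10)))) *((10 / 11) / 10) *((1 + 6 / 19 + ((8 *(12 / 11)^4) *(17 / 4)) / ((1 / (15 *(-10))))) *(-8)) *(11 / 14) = 401790475000 / 122676939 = 3275.19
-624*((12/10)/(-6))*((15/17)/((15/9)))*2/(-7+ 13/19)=-8892/425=-20.92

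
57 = 57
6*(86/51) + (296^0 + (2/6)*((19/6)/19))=3419/306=11.17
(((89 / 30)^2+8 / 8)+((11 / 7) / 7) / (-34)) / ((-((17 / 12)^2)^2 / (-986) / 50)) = 490626079488 / 4092529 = 119883.35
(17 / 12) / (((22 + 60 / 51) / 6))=289 / 788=0.37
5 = 5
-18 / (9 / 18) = -36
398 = 398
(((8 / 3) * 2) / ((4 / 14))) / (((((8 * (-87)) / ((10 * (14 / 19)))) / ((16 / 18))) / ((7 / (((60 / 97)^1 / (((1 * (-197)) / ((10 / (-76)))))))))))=-104870192 / 35235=-2976.31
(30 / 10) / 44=3 / 44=0.07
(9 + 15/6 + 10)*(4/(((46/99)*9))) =473/23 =20.57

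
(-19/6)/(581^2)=-19/2025366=-0.00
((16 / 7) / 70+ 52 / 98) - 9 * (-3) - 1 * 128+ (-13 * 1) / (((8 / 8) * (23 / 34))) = -674251 / 5635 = -119.65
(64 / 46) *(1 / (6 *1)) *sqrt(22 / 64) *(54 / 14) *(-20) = -10.49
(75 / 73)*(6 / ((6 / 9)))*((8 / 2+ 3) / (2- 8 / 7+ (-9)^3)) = -11025 / 124027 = -0.09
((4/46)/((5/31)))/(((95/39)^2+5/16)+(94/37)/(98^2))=0.09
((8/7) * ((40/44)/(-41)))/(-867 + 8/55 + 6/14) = 200/6838267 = 0.00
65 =65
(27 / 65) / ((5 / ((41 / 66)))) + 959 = 6857219 / 7150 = 959.05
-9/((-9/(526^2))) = 276676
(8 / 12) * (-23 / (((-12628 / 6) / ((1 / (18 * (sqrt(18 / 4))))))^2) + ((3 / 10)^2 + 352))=56848350631267 / 242189570700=234.73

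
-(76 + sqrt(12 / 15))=-76 - 2*sqrt(5) / 5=-76.89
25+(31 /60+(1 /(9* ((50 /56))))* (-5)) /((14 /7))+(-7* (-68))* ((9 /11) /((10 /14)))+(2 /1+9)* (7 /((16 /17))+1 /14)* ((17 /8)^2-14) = -213.21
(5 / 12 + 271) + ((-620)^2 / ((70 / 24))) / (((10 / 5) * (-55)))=-856283 / 924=-926.71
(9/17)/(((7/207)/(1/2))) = 7.83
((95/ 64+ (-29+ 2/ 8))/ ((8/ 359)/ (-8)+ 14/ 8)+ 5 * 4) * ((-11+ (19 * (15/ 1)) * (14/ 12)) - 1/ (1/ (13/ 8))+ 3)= 455705775/ 321152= 1418.97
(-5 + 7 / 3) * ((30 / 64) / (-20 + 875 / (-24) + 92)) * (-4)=0.14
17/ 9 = 1.89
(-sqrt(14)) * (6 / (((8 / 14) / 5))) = -105 * sqrt(14) / 2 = -196.44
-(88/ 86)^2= -1936/ 1849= -1.05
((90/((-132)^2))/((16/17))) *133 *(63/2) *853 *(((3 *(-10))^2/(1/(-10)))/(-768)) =227819773125/991232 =229834.97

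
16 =16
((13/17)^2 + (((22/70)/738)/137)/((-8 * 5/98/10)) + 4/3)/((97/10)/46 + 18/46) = 12890166161/4046919309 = 3.19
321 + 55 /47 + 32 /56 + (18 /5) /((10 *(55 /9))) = 146026899 /452375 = 322.80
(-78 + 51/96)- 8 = -2735/32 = -85.47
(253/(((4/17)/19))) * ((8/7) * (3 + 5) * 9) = 11767536/7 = 1681076.57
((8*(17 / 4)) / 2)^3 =4913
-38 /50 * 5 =-19 /5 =-3.80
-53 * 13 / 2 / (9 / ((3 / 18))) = -689 / 108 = -6.38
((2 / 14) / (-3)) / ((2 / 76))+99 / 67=-467 / 1407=-0.33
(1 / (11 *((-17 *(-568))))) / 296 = 0.00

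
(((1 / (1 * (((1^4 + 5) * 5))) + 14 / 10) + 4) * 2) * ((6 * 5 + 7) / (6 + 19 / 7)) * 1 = 42217 / 915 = 46.14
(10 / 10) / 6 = 1 / 6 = 0.17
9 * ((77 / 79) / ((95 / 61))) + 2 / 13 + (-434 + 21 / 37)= -1543761222 / 3609905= -427.65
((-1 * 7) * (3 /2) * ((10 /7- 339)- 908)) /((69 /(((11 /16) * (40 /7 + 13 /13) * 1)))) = 4507723 /5152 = 874.95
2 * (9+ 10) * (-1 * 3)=-114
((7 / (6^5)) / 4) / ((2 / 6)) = 7 / 10368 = 0.00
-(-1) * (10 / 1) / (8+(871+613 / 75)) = 0.01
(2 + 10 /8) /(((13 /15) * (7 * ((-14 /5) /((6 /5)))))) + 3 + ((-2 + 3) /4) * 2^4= 1327 /196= 6.77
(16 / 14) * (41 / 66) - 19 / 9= -971 / 693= -1.40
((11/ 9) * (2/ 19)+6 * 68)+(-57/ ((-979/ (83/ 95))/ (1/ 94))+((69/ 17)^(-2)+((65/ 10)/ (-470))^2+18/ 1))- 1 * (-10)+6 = 34601839367509889/ 78251051379600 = 442.19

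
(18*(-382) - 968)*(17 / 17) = -7844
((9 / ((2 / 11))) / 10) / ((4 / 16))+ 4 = 119 / 5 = 23.80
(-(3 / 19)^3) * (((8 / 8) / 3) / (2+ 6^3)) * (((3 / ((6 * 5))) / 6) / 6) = -1 / 59810480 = -0.00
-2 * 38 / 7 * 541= -41116 / 7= -5873.71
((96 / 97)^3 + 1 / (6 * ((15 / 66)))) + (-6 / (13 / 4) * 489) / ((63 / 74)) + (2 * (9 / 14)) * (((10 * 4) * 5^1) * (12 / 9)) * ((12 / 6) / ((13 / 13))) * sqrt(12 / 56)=-1318918156807 / 1245798645 + 2400 * sqrt(42) / 49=-741.27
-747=-747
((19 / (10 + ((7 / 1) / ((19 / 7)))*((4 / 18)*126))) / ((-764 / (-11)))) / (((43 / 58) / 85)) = 889865 / 2332492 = 0.38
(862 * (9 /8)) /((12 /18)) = 11637 /8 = 1454.62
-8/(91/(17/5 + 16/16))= -176/455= -0.39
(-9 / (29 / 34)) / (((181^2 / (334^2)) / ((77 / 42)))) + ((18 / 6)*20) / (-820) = -2568749763 / 38952829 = -65.95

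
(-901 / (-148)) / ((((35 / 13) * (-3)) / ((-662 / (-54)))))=-3877003 / 419580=-9.24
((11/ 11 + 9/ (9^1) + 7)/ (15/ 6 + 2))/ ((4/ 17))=17/ 2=8.50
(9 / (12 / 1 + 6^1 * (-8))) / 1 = -1 / 4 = -0.25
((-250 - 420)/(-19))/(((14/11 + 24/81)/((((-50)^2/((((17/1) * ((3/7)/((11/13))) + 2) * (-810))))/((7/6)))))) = -20267500/3616859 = -5.60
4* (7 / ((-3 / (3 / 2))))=-14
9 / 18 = 1 / 2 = 0.50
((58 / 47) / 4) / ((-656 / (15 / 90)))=-29 / 369984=-0.00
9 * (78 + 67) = 1305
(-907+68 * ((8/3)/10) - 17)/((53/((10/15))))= -27176/2385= -11.39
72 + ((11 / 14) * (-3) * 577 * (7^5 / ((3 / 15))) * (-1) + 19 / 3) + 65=685762475 / 6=114293745.83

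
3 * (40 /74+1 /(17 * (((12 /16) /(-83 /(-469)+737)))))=51647308 /295001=175.08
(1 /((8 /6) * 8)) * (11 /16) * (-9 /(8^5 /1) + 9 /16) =607959 /16777216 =0.04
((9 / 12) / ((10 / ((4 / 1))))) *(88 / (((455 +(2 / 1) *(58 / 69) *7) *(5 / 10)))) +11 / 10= 390709 / 322070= 1.21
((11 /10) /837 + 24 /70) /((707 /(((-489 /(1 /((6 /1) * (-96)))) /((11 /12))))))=252433536 /1687609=149.58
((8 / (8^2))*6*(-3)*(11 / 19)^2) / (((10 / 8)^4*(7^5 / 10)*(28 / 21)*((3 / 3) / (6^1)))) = -627264 / 758415875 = -0.00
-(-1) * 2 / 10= 0.20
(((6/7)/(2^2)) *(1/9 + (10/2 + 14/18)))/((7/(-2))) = -53/147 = -0.36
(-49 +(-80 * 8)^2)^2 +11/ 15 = 2515980324026/ 15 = 167732021601.73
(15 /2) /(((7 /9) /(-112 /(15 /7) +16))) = -2448 /7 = -349.71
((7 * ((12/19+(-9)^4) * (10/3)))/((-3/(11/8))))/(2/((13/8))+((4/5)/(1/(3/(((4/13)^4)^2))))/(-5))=3042637312000/258999405369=11.75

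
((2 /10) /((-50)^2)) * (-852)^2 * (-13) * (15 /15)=-2359188 /3125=-754.94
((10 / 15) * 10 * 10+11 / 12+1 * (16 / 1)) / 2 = 1003 / 24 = 41.79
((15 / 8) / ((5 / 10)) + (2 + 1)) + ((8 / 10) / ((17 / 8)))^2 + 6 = 372571 / 28900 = 12.89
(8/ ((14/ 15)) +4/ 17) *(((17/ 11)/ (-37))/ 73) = -1048/ 207977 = -0.01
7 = 7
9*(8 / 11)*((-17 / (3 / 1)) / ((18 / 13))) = -884 / 33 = -26.79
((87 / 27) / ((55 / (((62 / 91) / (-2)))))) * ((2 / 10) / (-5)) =899 / 1126125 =0.00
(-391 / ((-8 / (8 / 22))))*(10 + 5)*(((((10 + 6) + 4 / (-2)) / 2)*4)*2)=14929.09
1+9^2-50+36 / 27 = 100 / 3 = 33.33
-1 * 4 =-4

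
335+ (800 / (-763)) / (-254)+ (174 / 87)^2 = 32849839 / 96901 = 339.00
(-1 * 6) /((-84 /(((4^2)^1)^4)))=32768 /7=4681.14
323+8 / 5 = 1623 / 5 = 324.60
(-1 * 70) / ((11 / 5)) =-350 / 11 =-31.82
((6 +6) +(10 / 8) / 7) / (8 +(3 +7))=341 / 504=0.68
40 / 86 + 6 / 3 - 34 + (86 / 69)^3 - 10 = -559366666 / 14125887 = -39.60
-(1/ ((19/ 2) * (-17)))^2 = -4/ 104329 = -0.00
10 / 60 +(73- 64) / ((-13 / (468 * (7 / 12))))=-1133 / 6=-188.83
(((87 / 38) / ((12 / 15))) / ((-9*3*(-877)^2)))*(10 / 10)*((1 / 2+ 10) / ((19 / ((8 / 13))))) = -1015 / 21657134382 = -0.00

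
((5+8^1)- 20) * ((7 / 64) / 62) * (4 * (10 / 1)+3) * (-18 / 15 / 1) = 6321 / 9920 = 0.64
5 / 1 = 5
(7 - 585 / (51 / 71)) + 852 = 758 / 17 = 44.59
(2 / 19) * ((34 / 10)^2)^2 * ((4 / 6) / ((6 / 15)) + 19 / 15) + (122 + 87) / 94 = 728113837 / 16743750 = 43.49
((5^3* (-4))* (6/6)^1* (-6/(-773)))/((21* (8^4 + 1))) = -0.00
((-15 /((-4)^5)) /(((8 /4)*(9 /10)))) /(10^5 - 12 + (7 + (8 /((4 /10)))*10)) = 5 /61559808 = 0.00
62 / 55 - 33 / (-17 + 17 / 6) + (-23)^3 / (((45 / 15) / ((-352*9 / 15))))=160176768 / 187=856560.26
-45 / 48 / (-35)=3 / 112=0.03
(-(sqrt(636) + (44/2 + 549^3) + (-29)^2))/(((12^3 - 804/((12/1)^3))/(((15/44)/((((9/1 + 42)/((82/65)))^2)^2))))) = -0.01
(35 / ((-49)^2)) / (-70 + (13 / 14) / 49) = -10 / 48007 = -0.00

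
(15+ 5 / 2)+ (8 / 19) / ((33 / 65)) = 22985 / 1254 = 18.33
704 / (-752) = -0.94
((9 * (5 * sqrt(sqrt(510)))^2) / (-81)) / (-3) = 25 * sqrt(510) / 27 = 20.91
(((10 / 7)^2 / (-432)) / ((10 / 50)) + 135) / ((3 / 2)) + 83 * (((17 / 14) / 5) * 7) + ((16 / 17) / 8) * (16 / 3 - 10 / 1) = 77774519 / 337365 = 230.54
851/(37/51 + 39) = 43401/2026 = 21.42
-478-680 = -1158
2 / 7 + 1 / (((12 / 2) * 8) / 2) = 55 / 168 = 0.33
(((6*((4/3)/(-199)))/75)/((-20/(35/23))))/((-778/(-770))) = 1078/26706795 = 0.00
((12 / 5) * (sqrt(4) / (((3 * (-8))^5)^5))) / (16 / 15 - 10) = 1 / 59573531365979357558725639120355328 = 0.00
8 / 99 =0.08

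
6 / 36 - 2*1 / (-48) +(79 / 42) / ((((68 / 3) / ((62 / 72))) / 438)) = 31.51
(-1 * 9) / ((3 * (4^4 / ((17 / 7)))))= -51 / 1792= -0.03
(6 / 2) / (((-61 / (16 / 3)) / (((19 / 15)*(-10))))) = 608 / 183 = 3.32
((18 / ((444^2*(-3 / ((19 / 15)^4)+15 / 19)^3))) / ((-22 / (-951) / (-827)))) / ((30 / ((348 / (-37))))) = -16826972350156505346371 / 873491960873905560000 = -19.26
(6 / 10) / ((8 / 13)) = 39 / 40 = 0.98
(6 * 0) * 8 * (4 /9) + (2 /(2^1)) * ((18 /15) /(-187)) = -6 /935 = -0.01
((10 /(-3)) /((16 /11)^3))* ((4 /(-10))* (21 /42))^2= -1331 /30720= -0.04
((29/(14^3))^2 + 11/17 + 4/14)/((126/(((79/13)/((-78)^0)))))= 9433486775/209667459456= 0.04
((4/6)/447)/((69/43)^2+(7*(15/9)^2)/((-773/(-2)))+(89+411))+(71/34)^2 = 4.36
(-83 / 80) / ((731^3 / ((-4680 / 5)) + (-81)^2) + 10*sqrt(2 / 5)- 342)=9089496*sqrt(10) / 740343298008614045 + 3736762763877 / 1480686596017228090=0.00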